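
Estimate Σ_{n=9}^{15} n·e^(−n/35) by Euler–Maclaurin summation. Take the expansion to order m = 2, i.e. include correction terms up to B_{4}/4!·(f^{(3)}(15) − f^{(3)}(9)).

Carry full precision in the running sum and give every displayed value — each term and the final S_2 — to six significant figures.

S_2 ≈ 59.1472

The integral term ∫_9^15 x·e^(−x/35) dx = 50.7986.
Boundary: ½(f(9) + f(15)) = ½(6.95932 + 9.77159) = 8.36545.
Running total after boundary: 59.1640.
k=1: B_{2}/(2)! × [f^{(1)}(15) − f^{(1)}(9)] = 1/12 × (0.372251 − 0.574420) = -0.0168474.
Running total after k=1: 59.1472.
k=2: B_{4}/(4)! × [f^{(3)}(15) − f^{(3)}(9)] = −1/720 × (0.00136745 − 0.00173138) = 5.05450e-07.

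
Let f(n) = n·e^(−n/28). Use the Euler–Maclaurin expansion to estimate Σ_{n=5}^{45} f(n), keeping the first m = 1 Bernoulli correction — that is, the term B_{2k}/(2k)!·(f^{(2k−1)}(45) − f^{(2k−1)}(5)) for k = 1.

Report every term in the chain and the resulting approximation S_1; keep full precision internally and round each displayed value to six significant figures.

∫_5^45 x·e^(−x/28) dx evaluates to 363.154.
½[f(5) + f(45)] = ½[4.18232 + 9.02068] = 6.60150.
Integral + boundary = 369.755.
k=1: B_{2}/(2)! × [f^{(1)}(45) − f^{(1)}(5)] = 1/12 × (-0.121708 − 0.687096) = -0.0674003.

S_1 ≈ 369.688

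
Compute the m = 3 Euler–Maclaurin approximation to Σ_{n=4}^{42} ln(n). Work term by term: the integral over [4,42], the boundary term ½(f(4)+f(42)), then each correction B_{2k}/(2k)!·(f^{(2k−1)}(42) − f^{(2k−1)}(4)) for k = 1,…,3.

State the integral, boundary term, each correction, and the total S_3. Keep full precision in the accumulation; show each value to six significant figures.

∫_4^42 ln(x) dx evaluates to 113.437.
Boundary: ½(f(4) + f(42)) = ½(1.38629 + 3.73767) = 2.56198.
Running total after boundary: 115.999.
Order-1 term: 1/12 · (0.0238095 − 0.250000) = -0.0188492.
Running total after k=1: 115.980.
Order-2 term: −1/720 · (2.69949e-05 − 0.0312500) = 4.33653e-05.
Running total after k=2: 115.980.
Order-3 term: 1/30240 · (1.83639e-07 − 0.0234375) = -7.75044e-07.

S_3 ≈ 115.980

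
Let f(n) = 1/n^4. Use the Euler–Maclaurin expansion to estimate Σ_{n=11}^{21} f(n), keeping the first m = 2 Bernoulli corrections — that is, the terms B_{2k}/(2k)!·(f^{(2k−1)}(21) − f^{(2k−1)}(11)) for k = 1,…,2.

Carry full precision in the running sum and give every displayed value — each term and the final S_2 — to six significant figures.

∫_11^21 1/x^4 dx evaluates to 0.000214445.
½[f(11) + f(21)] = ½[6.83013e-05 + 5.14189e-06] = 3.67216e-05.
Running total after boundary: 0.000251167.
Order-1 term: 1/12 · (-9.79408e-07 − (-2.48369e-05)) = 1.98812e-06.
Partial sum through k=1: 0.000253155.
Order-2 term: −1/720 · (-6.66264e-08 − (-6.15790e-06)) = -8.46010e-09.

S_2 ≈ 0.000253146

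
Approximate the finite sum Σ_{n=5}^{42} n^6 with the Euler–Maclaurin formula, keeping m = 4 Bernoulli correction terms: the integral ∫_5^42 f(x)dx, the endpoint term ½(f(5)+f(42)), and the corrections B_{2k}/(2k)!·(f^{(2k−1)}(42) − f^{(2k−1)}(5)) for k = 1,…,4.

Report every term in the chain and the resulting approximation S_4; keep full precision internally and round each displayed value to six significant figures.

S_4 ≈ 3.57440e+10

Integral: ∫_5^42 x^6 dx = 3.29342e+10.
½[f(5) + f(42)] = ½[15625.0 + 5.48903e+09] = 2.74452e+09.
Integral + boundary = 3.56787e+10.
Correction k=1: B_{2}/2! · (f^{(1)}(42) − f^{(1)}(5)) = 1/12 · (7.84147e+08 − 18750.0) = 6.53441e+07.
Partial sum through k=1: 3.57440e+10.
Correction k=2: B_{4}/4! · (f^{(3)}(42) − f^{(3)}(5)) = −1/720 · (8.89056e+06 − 15000.0) = -12327.2.
Partial sum through k=2: 3.57440e+10.
Correction k=3: B_{6}/6! · (f^{(5)}(42) − f^{(5)}(5)) = 1/30240 · (30240.0 − 3600.00) = 0.880952.
Partial sum through k=3: 3.57440e+10.
Correction k=4: B_{8}/8! · (f^{(7)}(42) − f^{(7)}(5)) = −1/1209600 · (0.00000 − 0.00000) = 0.00000.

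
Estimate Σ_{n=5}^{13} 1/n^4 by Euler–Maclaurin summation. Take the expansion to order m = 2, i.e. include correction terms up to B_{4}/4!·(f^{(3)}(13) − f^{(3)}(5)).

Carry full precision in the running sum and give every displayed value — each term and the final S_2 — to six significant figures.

S_2 ≈ 0.00343609

∫_5^13 1/x^4 dx evaluates to 0.00251494.
Endpoint term: (f(5) + f(13))/2 = (0.00160000 + 3.50128e-05)/2 = 0.000817506.
Running total after boundary: 0.00333245.
Order-1 term: 1/12 · (-1.07732e-05 − (-0.00128000)) = 0.000105769.
Running total after k=1: 0.00343822.
Order-2 term: −1/720 · (-1.91240e-06 − (-0.00153600)) = -2.13068e-06.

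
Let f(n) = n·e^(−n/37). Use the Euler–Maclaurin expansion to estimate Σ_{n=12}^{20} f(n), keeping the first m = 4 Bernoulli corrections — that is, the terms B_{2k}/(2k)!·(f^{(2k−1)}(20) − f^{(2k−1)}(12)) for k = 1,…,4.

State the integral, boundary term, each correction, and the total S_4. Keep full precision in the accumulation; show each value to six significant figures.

∫_12^20 x·e^(−x/37) dx evaluates to 82.4756.
½[f(12) + f(20)] = ½[8.67619 + 11.6487] = 10.1624.
So far: 92.6380.
Order-1 term: 1/12 · (0.267605 − 0.488524) = -0.0184100.
Partial sum through k=1: 92.6196.
Order-2 term: −1/720 · (0.00104636 − 0.00141312) = 5.09379e-07.
Partial sum through k=2: 92.6196.
Order-3 term: 1/30240 · (1.38587e-06 − 1.80379e-06) = -1.38201e-11.
Partial sum through k=3: 92.6196.
Order-4 term: −1/1209600 · (1.46633e-09 − 1.88119e-09) = 3.42972e-16.

S_4 ≈ 92.6196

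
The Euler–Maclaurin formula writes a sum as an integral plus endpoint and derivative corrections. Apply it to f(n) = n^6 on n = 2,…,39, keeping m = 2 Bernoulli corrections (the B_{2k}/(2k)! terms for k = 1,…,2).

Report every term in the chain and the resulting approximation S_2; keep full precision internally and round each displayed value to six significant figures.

S_2 ≈ 2.14089e+10

∫_2^39 x^6 dx evaluates to 1.96044e+10.
Boundary: ½(f(2) + f(39)) = ½(64.0000 + 3.51874e+09) = 1.75937e+09.
So far: 2.13638e+10.
Correction k=1: B_{2}/2! · (f^{(1)}(39) − f^{(1)}(2)) = 1/12 · (5.41345e+08 − 192.000) = 4.51121e+07.
Running total after k=1: 2.14089e+10.
Correction k=2: B_{4}/4! · (f^{(3)}(39) − f^{(3)}(2)) = −1/720 · (7.11828e+06 − 960.000) = -9885.17.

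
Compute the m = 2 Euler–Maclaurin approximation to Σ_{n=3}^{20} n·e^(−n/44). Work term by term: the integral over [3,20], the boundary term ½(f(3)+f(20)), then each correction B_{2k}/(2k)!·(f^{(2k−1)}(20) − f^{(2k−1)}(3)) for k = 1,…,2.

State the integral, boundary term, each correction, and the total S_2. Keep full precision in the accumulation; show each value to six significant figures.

Integral: ∫_3^20 x·e^(−x/44) dx = 144.282.
½[f(3) + f(20)] = ½[2.80227 + 12.6947] = 7.74850.
Running total after boundary: 152.030.
Correction k=1: B_{2}/2! · (f^{(1)}(20) − f^{(1)}(3)) = 1/12 · (0.346220 − 0.870403) = -0.0436819.
Partial sum through k=1: 151.986.
Correction k=2: B_{4}/4! · (f^{(3)}(20) − f^{(3)}(3)) = −1/720 · (0.000834552 − 0.00141456) = 8.05564e-07.

S_2 ≈ 151.986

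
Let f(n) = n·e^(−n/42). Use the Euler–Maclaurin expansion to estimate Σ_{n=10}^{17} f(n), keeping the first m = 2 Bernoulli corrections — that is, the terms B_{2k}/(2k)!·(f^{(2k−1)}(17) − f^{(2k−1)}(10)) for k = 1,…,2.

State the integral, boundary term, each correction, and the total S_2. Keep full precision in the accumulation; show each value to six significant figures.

Integral: ∫_10^17 x·e^(−x/42) dx = 68.1086.
Endpoint term: (f(10) + f(17))/2 = (7.88128 + 11.3413)/2 = 9.61129.
Integral + boundary = 77.7199.
Correction k=1: B_{2}/2! · (f^{(1)}(17) − f^{(1)}(10)) = 1/12 · (0.397105 − 0.600478) = -0.0169478.
After k=1: 77.7030.
Correction k=2: B_{4}/4! · (f^{(3)}(17) − f^{(3)}(10)) = −1/720 · (0.000981506 − 0.00123398) = 3.50653e-07.

S_2 ≈ 77.7030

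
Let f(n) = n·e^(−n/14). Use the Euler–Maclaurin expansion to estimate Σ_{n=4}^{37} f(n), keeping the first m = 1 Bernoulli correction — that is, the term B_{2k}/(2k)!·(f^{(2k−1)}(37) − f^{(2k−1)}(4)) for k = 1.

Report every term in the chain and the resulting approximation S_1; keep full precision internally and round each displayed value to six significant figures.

Integral: ∫_4^37 x·e^(−x/14) dx = 138.566.
Endpoint term: (f(4) + f(37))/2 = (3.00591 + 2.63283)/2 = 2.81937.
So far: 141.385.
Order-1 term: 1/12 · (-0.116902 − 0.536769) = -0.0544726.

S_1 ≈ 141.331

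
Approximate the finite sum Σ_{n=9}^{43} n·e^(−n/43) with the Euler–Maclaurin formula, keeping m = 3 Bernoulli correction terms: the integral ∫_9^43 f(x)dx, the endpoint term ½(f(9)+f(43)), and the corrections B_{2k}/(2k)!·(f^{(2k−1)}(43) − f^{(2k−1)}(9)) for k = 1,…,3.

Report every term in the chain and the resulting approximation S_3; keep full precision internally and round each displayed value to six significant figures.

S_3 ≈ 464.819

Integral: ∫_9^43 x·e^(−x/43) dx = 453.313.
Endpoint term: (f(9) + f(43))/2 = (7.30035 + 15.8188)/2 = 11.5596.
Integral + boundary = 464.873.
k=1: B_{2}/(2)! × [f^{(1)}(43) − f^{(1)}(9)] = 1/12 × (0.00000 − 0.641374) = -0.0534479.
After k=1: 464.819.
k=2: B_{4}/(4)! × [f^{(3)}(43) − f^{(3)}(9)] = −1/720 × (0.000397923 − 0.00122427) = 1.14770e-06.
After k=2: 464.819.
k=3: B_{6}/(6)! × [f^{(5)}(43) − f^{(5)}(9)] = 1/30240 × (4.30419e-07 − 1.13665e-06) = -2.33541e-11.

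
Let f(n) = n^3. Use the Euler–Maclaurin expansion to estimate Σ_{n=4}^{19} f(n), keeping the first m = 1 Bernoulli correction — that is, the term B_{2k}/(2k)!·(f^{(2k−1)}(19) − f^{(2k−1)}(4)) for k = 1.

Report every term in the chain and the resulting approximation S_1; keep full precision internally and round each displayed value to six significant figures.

S_1 ≈ 36064.0

The integral term ∫_4^19 x^3 dx = 32516.2.
½[f(4) + f(19)] = ½[64.0000 + 6859.00] = 3461.50.
So far: 35977.8.
k=1: B_{2}/(2)! × [f^{(1)}(19) − f^{(1)}(4)] = 1/12 × (1083.00 − 48.0000) = 86.2500.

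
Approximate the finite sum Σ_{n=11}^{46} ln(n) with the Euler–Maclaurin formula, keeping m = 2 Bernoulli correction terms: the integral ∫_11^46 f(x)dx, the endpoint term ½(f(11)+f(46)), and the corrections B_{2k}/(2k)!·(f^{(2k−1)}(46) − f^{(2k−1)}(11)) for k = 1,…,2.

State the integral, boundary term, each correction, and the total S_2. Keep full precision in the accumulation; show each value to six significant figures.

S_2 ≈ 117.848

The integral term ∫_11^46 ln(x) dx = 114.741.
Endpoint term: (f(11) + f(46))/2 = (2.39790 + 3.82864)/2 = 3.11327.
Integral + boundary = 117.854.
k=1: B_{2}/(2)! × [f^{(1)}(46) − f^{(1)}(11)] = 1/12 × (0.0217391 − 0.0909091) = -0.00576416.
After k=1: 117.848.
k=2: B_{4}/(4)! × [f^{(3)}(46) − f^{(3)}(11)] = −1/720 × (2.05474e-05 − 0.00150263) = 2.05845e-06.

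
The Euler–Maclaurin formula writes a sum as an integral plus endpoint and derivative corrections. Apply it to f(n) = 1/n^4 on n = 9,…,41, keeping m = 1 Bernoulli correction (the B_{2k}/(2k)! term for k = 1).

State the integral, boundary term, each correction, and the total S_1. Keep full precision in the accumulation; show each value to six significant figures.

S_1 ≈ 0.000534438

∫_9^41 1/x^4 dx evaluates to 0.000452411.
Endpoint term: (f(9) + f(41))/2 = (0.000152416 + 3.53887e-07)/2 = 7.63848e-05.
So far: 0.000528796.
Correction k=1: B_{2}/2! · (f^{(1)}(41) − f^{(1)}(9)) = 1/12 · (-3.45256e-08 − (-6.77404e-05)) = 5.64215e-06.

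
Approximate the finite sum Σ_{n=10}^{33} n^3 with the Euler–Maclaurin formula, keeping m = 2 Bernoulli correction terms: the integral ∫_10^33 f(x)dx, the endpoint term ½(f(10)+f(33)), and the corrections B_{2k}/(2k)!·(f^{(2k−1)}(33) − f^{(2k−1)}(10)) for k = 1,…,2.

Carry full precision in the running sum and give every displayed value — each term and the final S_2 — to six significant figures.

S_2 ≈ 312696

The integral term ∫_10^33 x^3 dx = 293980.
½[f(10) + f(33)] = ½[1000.00 + 35937.0] = 18468.5.
So far: 312449.
k=1: B_{2}/(2)! × [f^{(1)}(33) − f^{(1)}(10)] = 1/12 × (3267.00 − 300.000) = 247.250.
After k=1: 312696.
k=2: B_{4}/(4)! × [f^{(3)}(33) − f^{(3)}(10)] = −1/720 × (6.00000 − 6.00000) = 0.00000.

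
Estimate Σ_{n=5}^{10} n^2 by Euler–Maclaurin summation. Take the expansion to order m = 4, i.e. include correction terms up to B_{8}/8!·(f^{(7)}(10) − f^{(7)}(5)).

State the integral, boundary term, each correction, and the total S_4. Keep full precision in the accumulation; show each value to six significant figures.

Integral: ∫_5^10 x^2 dx = 291.667.
½[f(5) + f(10)] = ½[25.0000 + 100.000] = 62.5000.
So far: 354.167.
Order-1 term: 1/12 · (20.0000 − 10.0000) = 0.833333.
Running total after k=1: 355.000.
Order-2 term: −1/720 · (0.00000 − 0.00000) = 0.00000.
Running total after k=2: 355.000.
Order-3 term: 1/30240 · (0.00000 − 0.00000) = 0.00000.
Running total after k=3: 355.000.
Order-4 term: −1/1209600 · (0.00000 − 0.00000) = 0.00000.

S_4 ≈ 355.000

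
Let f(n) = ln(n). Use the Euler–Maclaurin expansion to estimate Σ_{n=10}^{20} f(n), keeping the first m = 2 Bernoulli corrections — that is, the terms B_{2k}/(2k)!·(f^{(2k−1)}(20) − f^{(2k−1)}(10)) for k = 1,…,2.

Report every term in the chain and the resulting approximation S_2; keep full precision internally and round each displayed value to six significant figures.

The integral term ∫_10^20 ln(x) dx = 26.8888.
Endpoint term: (f(10) + f(20))/2 = (2.30259 + 2.99573)/2 = 2.64916.
Integral + boundary = 29.5380.
Order-1 term: 1/12 · (0.0500000 − 0.100000) = -0.00416667.
Running total after k=1: 29.5338.
Order-2 term: −1/720 · (0.000250000 − 0.00200000) = 2.43056e-06.

S_2 ≈ 29.5338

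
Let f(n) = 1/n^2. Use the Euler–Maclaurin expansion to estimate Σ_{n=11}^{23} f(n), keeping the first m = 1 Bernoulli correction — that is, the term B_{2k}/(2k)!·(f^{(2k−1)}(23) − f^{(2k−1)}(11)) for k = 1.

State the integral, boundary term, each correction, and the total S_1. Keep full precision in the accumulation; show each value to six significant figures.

S_1 ≈ 0.0526198

The integral term ∫_11^23 1/x^2 dx = 0.0474308.
Boundary: ½(f(11) + f(23)) = ½(0.00826446 + 0.00189036) = 0.00507741.
Integral + boundary = 0.0525082.
Order-1 term: 1/12 · (-0.000164379 − (-0.00150263)) = 0.000111521.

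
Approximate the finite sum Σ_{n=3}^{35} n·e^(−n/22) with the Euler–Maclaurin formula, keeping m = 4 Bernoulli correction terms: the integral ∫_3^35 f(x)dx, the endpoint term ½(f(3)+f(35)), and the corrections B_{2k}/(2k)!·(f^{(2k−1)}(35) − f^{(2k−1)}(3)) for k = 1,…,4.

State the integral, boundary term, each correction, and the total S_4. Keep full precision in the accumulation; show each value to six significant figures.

Integral: ∫_3^35 x·e^(−x/22) dx = 224.399.
Endpoint term: (f(3) + f(35))/2 = (2.61758 + 7.13091)/2 = 4.87424.
Running total after boundary: 229.273.
k=1: B_{2}/(2)! × [f^{(1)}(35) − f^{(1)}(3)] = 1/12 × (-0.120392 − 0.753545) = -0.0728280.
After k=1: 229.200.
k=2: B_{4}/(4)! × [f^{(3)}(35) − f^{(3)}(3)] = −1/720 × (0.000593158 − 0.00516239) = 6.34615e-06.
After k=2: 229.200.
k=3: B_{6}/(6)! × [f^{(5)}(35) − f^{(5)}(3)] = 1/30240 × (2.96500e-06 − 1.81154e-05) = -5.01006e-10.
After k=3: 229.200.
k=4: B_{8}/(8)! × [f^{(7)}(35) − f^{(7)}(3)] = −1/1209600 × (9.71998e-09 − 5.28197e-08) = 3.56314e-14.

S_4 ≈ 229.200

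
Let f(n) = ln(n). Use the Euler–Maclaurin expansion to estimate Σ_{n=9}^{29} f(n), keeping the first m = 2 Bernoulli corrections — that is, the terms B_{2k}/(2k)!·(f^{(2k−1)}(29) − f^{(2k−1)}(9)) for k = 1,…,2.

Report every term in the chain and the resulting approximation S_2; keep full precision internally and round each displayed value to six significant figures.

S_2 ≈ 60.6524

The integral term ∫_9^29 ln(x) dx = 57.8766.
Endpoint term: (f(9) + f(29))/2 = (2.19722 + 3.36730)/2 = 2.78226.
Running total after boundary: 60.6588.
Order-1 term: 1/12 · (0.0344828 − 0.111111) = -0.00638570.
After k=1: 60.6524.
Order-2 term: −1/720 · (8.20042e-05 − 0.00274348) = 3.69650e-06.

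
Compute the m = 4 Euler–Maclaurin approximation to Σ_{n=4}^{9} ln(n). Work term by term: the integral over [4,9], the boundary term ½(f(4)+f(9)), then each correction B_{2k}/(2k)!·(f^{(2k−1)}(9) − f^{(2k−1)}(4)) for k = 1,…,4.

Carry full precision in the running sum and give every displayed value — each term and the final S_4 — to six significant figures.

∫_4^9 ln(x) dx evaluates to 9.22984.
Boundary: ½(f(4) + f(9)) = ½(1.38629 + 2.19722) = 1.79176.
Running total after boundary: 11.0216.
k=1: B_{2}/(2)! × [f^{(1)}(9) − f^{(1)}(4)] = 1/12 × (0.111111 − 0.250000) = -0.0115741.
Running total after k=1: 11.0100.
k=2: B_{4}/(4)! × [f^{(3)}(9) − f^{(3)}(4)] = −1/720 × (0.00274348 − 0.0312500) = 3.95924e-05.
Running total after k=2: 11.0101.
k=3: B_{6}/(6)! × [f^{(5)}(9) − f^{(5)}(4)] = 1/30240 × (0.000406442 − 0.0234375) = -7.61609e-07.
Running total after k=3: 11.0101.
k=4: B_{8}/(8)! × [f^{(7)}(9) − f^{(7)}(4)] = −1/1209600 × (0.000150534 − 0.0439453) = 3.62060e-08.

S_4 ≈ 11.0101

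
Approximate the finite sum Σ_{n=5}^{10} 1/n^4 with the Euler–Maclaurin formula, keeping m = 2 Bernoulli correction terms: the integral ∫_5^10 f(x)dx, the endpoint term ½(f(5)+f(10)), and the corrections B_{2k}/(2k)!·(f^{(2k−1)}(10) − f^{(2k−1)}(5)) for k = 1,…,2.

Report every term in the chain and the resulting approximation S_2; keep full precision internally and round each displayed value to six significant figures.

S_2 ≈ 0.00328455

∫_5^10 1/x^4 dx evaluates to 0.00233333.
½[f(5) + f(10)] = ½[0.00160000 + 0.000100000] = 0.000850000.
Running total after boundary: 0.00318333.
Correction k=1: B_{2}/2! · (f^{(1)}(10) − f^{(1)}(5)) = 1/12 · (-4.00000e-05 − (-0.00128000)) = 0.000103333.
Partial sum through k=1: 0.00328667.
Correction k=2: B_{4}/4! · (f^{(3)}(10) − f^{(3)}(5)) = −1/720 · (-1.20000e-05 − (-0.00153600)) = -2.11667e-06.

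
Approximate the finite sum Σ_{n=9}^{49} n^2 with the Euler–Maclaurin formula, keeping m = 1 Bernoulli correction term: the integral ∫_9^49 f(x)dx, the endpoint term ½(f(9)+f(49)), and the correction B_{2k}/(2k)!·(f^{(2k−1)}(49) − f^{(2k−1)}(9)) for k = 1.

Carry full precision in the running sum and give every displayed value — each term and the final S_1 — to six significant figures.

The integral term ∫_9^49 x^2 dx = 38973.3.
½[f(9) + f(49)] = ½[81.0000 + 2401.00] = 1241.00.
Integral + boundary = 40214.3.
k=1: B_{2}/(2)! × [f^{(1)}(49) − f^{(1)}(9)] = 1/12 × (98.0000 − 18.0000) = 6.66667.

S_1 ≈ 40221.0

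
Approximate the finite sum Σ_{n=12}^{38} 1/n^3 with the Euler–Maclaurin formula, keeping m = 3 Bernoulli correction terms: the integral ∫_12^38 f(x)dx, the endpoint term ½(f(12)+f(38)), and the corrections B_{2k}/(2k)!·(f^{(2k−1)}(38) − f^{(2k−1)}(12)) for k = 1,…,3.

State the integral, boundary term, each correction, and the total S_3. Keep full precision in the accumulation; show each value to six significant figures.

∫_12^38 1/x^3 dx evaluates to 0.00312596.
Boundary: ½(f(12) + f(38)) = ½(0.000578704 + 1.82242e-05) = 0.000298464.
Integral + boundary = 0.00342443.
Correction k=1: B_{2}/2! · (f^{(1)}(38) − f^{(1)}(12)) = 1/12 · (-1.43876e-06 − (-0.000144676)) = 1.19364e-05.
Running total after k=1: 0.00343636.
Correction k=2: B_{4}/4! · (f^{(3)}(38) − f^{(3)}(12)) = −1/720 · (-1.99274e-08 − (-2.00939e-05)) = -2.78805e-08.
Running total after k=2: 0.00343633.
Correction k=3: B_{6}/6! · (f^{(5)}(38) − f^{(5)}(12)) = 1/30240 · (-5.79605e-10 − (-5.86071e-06)) = 1.93788e-10.

S_3 ≈ 0.00343633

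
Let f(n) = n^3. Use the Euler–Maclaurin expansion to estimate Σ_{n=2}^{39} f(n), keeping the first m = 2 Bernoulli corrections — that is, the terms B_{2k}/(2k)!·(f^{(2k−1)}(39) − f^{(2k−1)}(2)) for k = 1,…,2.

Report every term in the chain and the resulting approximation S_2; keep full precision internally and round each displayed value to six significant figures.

The integral term ∫_2^39 x^3 dx = 578356.
Boundary: ½(f(2) + f(39)) = ½(8.00000 + 59319.0) = 29663.5.
Running total after boundary: 608020.
Order-1 term: 1/12 · (4563.00 − 12.0000) = 379.250.
Partial sum through k=1: 608399.
Order-2 term: −1/720 · (6.00000 − 6.00000) = 0.00000.

S_2 ≈ 608399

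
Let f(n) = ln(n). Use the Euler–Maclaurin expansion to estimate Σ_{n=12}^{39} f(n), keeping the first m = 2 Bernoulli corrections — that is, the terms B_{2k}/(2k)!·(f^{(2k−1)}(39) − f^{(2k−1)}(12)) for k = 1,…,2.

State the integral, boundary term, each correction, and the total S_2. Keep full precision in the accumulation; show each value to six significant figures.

S_2 ≈ 89.1295

The integral term ∫_12^39 ln(x) dx = 86.0600.
½[f(12) + f(39)] = ½[2.48491 + 3.66356] = 3.07423.
So far: 89.1343.
Order-1 term: 1/12 · (0.0256410 − 0.0833333) = -0.00480769.
Partial sum through k=1: 89.1295.
Order-2 term: −1/720 · (3.37160e-05 − 0.00115741) = 1.56068e-06.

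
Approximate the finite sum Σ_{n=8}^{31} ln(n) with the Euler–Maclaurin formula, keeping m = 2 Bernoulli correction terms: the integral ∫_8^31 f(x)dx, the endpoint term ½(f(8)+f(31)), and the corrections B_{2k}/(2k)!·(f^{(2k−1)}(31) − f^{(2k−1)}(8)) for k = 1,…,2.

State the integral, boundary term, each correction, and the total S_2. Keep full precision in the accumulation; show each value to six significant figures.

S_2 ≈ 69.5671

The integral term ∫_8^31 ln(x) dx = 66.8181.
½[f(8) + f(31)] = ½[2.07944 + 3.43399] = 2.75671.
Integral + boundary = 69.5748.
Order-1 term: 1/12 · (0.0322581 − 0.125000) = -0.00772849.
Running total after k=1: 69.5671.
Order-2 term: −1/720 · (6.71344e-05 − 0.00390625) = 5.33211e-06.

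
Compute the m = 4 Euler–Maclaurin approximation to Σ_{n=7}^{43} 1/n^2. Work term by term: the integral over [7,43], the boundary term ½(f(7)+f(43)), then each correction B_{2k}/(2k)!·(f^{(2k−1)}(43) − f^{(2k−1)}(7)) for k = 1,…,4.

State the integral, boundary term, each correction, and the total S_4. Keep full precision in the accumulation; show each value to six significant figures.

The integral term ∫_7^43 1/x^2 dx = 0.119601.
½[f(7) + f(43)] = ½[0.0204082 + 0.000540833] = 0.0104745.
So far: 0.130076.
Order-1 term: 1/12 · (-2.51550e-05 − (-0.00583090)) = 0.000483812.
Partial sum through k=1: 0.130560.
Order-2 term: −1/720 · (-1.63256e-07 − (-0.00142798)) = -1.98307e-06.
Partial sum through k=2: 0.130558.
Order-3 term: 1/30240 · (-2.64883e-09 − (-0.000874271)) = 2.89110e-08.
Partial sum through k=3: 0.130558.
Order-4 term: −1/1209600 · (-8.02240e-11 − (-0.000999167)) = -8.26031e-10.

S_4 ≈ 0.130558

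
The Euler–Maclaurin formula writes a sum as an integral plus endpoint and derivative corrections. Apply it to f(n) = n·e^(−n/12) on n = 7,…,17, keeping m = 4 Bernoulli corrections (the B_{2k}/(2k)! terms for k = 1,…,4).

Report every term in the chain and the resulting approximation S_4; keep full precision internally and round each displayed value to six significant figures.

The integral term ∫_7^17 x·e^(−x/12) dx = 42.8347.
½[f(7) + f(17)] = ½[3.90625 + 4.12286] = 4.01455.
So far: 46.8492.
k=1: B_{2}/(2)! × [f^{(1)}(17) − f^{(1)}(7)] = 1/12 × (-0.101050 − 0.232515) = -0.0277971.
Running total after k=1: 46.8214.
k=2: B_{4}/(4)! × [f^{(3)}(17) − f^{(3)}(7)] = −1/720 × (0.00266661 − 0.00936517) = 9.30356e-06.
Running total after k=2: 46.8214.
k=3: B_{6}/(6)! × [f^{(5)}(17) − f^{(5)}(7)] = 1/30240 × (4.19094e-05 − 0.000118859) = -2.54462e-09.
Running total after k=3: 46.8214.
k=4: B_{8}/(8)! × [f^{(7)}(17) − f^{(7)}(7)] = −1/1209600 × (4.53477e-07 − 1.19918e-06) = 6.16485e-13.

S_4 ≈ 46.8214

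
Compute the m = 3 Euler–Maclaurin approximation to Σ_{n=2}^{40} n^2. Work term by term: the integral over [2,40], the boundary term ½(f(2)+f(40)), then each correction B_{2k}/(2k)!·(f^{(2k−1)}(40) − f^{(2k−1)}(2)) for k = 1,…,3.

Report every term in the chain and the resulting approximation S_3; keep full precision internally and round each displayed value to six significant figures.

Integral: ∫_2^40 x^2 dx = 21330.7.
Endpoint term: (f(2) + f(40))/2 = (4.00000 + 1600.00)/2 = 802.000.
Running total after boundary: 22132.7.
k=1: B_{2}/(2)! × [f^{(1)}(40) − f^{(1)}(2)] = 1/12 × (80.0000 − 4.00000) = 6.33333.
Partial sum through k=1: 22139.0.
k=2: B_{4}/(4)! × [f^{(3)}(40) − f^{(3)}(2)] = −1/720 × (0.00000 − 0.00000) = 0.00000.
Partial sum through k=2: 22139.0.
k=3: B_{6}/(6)! × [f^{(5)}(40) − f^{(5)}(2)] = 1/30240 × (0.00000 − 0.00000) = 0.00000.

S_3 ≈ 22139.0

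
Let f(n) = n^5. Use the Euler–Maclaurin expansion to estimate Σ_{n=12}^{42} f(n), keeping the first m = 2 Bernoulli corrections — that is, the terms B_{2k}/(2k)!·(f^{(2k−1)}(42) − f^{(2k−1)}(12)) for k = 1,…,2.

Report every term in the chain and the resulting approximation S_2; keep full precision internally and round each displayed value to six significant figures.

S_2 ≈ 9.81099e+08

The integral term ∫_12^42 x^5 dx = 9.14341e+08.
Boundary: ½(f(12) + f(42)) = ½(248832 + 1.30691e+08) = 6.54700e+07.
Running total after boundary: 9.79811e+08.
k=1: B_{2}/(2)! × [f^{(1)}(42) − f^{(1)}(12)] = 1/12 × (1.55585e+07 − 103680) = 1.28790e+06.
After k=1: 9.81099e+08.
k=2: B_{4}/(4)! × [f^{(3)}(42) − f^{(3)}(12)] = −1/720 × (105840 − 8640.00) = -135.000.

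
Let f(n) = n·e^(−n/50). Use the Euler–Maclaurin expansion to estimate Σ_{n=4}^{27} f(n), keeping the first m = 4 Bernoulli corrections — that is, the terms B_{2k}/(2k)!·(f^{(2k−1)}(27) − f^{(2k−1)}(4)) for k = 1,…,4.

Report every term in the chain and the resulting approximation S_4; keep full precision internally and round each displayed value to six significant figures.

Integral: ∫_4^27 x·e^(−x/50) dx = 248.833.
½[f(4) + f(27)] = ½[3.69247 + 15.7342] = 9.71333.
Integral + boundary = 258.547.
Order-1 term: 1/12 · (0.268064 − 0.849267) = -0.0484336.
After k=1: 258.498.
Order-2 term: −1/720 · (0.000573424 − 0.00107820) = 7.01077e-07.
After k=2: 258.498.
Order-3 term: 1/30240 · (4.15849e-07 − 7.26677e-07) = -1.02787e-11.
After k=3: 258.498.
Order-4 term: −1/1209600 · (2.40931e-10 − 4.08830e-10) = 1.38805e-16.

S_4 ≈ 258.498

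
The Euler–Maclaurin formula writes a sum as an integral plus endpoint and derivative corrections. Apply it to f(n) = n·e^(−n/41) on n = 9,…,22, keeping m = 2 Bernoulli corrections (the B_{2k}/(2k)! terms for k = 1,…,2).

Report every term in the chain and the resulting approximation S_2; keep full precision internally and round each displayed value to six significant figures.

S_2 ≈ 145.595

The integral term ∫_9^22 x·e^(−x/41) dx = 135.579.
Endpoint term: (f(9) + f(22))/2 = (7.22619 + 12.8643)/2 = 10.0453.
Integral + boundary = 145.624.
k=1: B_{2}/(2)! × [f^{(1)}(22) − f^{(1)}(9)] = 1/12 × (0.270978 − 0.626662) = -0.0296403.
Partial sum through k=1: 145.595.
k=2: B_{4}/(4)! × [f^{(3)}(22) − f^{(3)}(9)] = −1/720 × (0.000856907 − 0.00132807) = 6.54390e-07.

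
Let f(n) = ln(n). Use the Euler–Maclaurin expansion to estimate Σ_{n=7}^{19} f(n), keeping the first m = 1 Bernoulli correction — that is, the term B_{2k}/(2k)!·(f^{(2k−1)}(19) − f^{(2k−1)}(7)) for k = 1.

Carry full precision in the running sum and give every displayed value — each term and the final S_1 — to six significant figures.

Integral: ∫_7^19 ln(x) dx = 30.3230.
½[f(7) + f(19)] = ½[1.94591 + 2.94444] = 2.44517.
Running total after boundary: 32.7681.
k=1: B_{2}/(2)! × [f^{(1)}(19) − f^{(1)}(7)] = 1/12 × (0.0526316 − 0.142857) = -0.00751880.

S_1 ≈ 32.7606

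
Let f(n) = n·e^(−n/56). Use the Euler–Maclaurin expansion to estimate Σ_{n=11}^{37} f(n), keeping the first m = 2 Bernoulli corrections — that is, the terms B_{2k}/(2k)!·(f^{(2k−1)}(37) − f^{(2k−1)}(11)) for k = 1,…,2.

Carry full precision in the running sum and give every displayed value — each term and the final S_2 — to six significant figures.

S_2 ≈ 407.062

The integral term ∫_11^37 x·e^(−x/56) dx = 393.029.
Boundary: ½(f(11) + f(37)) = ½(9.03826 + 19.1098) = 14.0741.
Integral + boundary = 407.103.
Order-1 term: 1/12 · (0.175235 − 0.660263) = -0.0404190.
After k=1: 407.062.
Order-2 term: −1/720 · (0.000385268 − 0.000734561) = 4.85129e-07.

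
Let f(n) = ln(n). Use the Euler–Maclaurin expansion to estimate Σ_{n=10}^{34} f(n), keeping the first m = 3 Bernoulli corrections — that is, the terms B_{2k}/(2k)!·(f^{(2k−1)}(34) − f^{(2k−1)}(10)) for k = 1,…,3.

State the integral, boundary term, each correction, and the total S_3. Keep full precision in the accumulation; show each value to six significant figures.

S_3 ≈ 75.7790

The integral term ∫_10^34 ln(x) dx = 72.8704.
Boundary: ½(f(10) + f(34)) = ½(2.30259 + 3.52636) = 2.91447.
Running total after boundary: 75.7849.
Correction k=1: B_{2}/2! · (f^{(1)}(34) − f^{(1)}(10)) = 1/12 · (0.0294118 − 0.100000) = -0.00588235.
Partial sum through k=1: 75.7790.
Correction k=2: B_{4}/4! · (f^{(3)}(34) − f^{(3)}(10)) = −1/720 · (5.08854e-05 − 0.00200000) = 2.70710e-06.
Partial sum through k=2: 75.7790.
Correction k=3: B_{6}/6! · (f^{(5)}(34) − f^{(5)}(10)) = 1/30240 · (5.28222e-07 − 0.000240000) = -7.91904e-09.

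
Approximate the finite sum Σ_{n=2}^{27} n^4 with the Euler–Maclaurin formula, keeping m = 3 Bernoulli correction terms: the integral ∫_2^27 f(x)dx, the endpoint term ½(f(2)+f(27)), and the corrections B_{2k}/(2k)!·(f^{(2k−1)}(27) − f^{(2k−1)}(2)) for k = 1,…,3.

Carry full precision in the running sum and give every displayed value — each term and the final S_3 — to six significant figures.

S_3 ≈ 3.14206e+06

Integral: ∫_2^27 x^4 dx = 2.86978e+06.
Endpoint term: (f(2) + f(27))/2 = (16.0000 + 531441)/2 = 265728.
Integral + boundary = 3.13550e+06.
Correction k=1: B_{2}/2! · (f^{(1)}(27) − f^{(1)}(2)) = 1/12 · (78732.0 − 32.0000) = 6558.33.
After k=1: 3.14206e+06.
Correction k=2: B_{4}/4! · (f^{(3)}(27) − f^{(3)}(2)) = −1/720 · (648.000 − 48.0000) = -0.833333.
After k=2: 3.14206e+06.
Correction k=3: B_{6}/6! · (f^{(5)}(27) − f^{(5)}(2)) = 1/30240 · (0.00000 − 0.00000) = 0.00000.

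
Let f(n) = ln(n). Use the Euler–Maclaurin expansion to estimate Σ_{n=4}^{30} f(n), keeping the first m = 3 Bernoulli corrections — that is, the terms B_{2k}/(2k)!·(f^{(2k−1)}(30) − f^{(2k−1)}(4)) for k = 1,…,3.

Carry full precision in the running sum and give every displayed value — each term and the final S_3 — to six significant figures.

∫_4^30 ln(x) dx evaluates to 70.4907.
½[f(4) + f(30)] = ½[1.38629 + 3.40120] = 2.39375.
Running total after boundary: 72.8845.
k=1: B_{2}/(2)! × [f^{(1)}(30) − f^{(1)}(4)] = 1/12 × (0.0333333 − 0.250000) = -0.0180556.
Running total after k=1: 72.8664.
k=2: B_{4}/(4)! × [f^{(3)}(30) − f^{(3)}(4)] = −1/720 × (7.40741e-05 − 0.0312500) = 4.32999e-05.
Running total after k=2: 72.8665.
k=3: B_{6}/(6)! × [f^{(5)}(30) − f^{(5)}(4)] = 1/30240 × (9.87654e-07 − 0.0234375) = -7.75017e-07.

S_3 ≈ 72.8665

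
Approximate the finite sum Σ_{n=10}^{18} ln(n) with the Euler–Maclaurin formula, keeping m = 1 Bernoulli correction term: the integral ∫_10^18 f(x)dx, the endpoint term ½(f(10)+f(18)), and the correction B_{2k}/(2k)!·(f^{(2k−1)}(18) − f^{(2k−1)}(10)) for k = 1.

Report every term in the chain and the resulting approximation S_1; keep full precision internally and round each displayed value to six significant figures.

∫_10^18 ln(x) dx evaluates to 21.0008.
½[f(10) + f(18)] = ½[2.30259 + 2.89037] = 2.59648.
So far: 23.5973.
Order-1 term: 1/12 · (0.0555556 − 0.100000) = -0.00370370.

S_1 ≈ 23.5936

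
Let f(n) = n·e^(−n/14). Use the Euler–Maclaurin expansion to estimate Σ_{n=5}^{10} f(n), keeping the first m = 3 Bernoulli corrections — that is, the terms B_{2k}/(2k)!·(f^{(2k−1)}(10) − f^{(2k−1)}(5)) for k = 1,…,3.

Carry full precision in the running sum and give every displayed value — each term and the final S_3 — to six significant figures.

S_3 ≈ 25.7980

∫_5^10 x·e^(−x/14) dx evaluates to 21.6269.
Endpoint term: (f(5) + f(10))/2 = (3.49836 + 4.89542)/2 = 4.19689.
Running total after boundary: 25.8238.
k=1: B_{2}/(2)! × [f^{(1)}(10) − f^{(1)}(5)] = 1/12 × (0.139869 − 0.449789) = -0.0258267.
After k=1: 25.7980.
k=2: B_{4}/(4)! × [f^{(3)}(10) − f^{(3)}(5)] = −1/720 × (0.00570894 − 0.00943436) = 5.17419e-06.
After k=2: 25.7980.
k=3: B_{6}/(6)! × [f^{(5)}(10) − f^{(5)}(5)] = 1/30240 × (5.46136e-05 − 8.45606e-05) = -9.90311e-10.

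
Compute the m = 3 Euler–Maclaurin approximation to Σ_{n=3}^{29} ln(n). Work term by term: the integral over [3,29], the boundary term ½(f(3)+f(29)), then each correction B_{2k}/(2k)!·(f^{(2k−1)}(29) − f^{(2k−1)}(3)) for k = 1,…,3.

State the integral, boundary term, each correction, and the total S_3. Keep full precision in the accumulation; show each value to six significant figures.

The integral term ∫_3^29 ln(x) dx = 68.3557.
Endpoint term: (f(3) + f(29))/2 = (1.09861 + 3.36730)/2 = 2.23295.
Running total after boundary: 70.5887.
k=1: B_{2}/(2)! × [f^{(1)}(29) − f^{(1)}(3)] = 1/12 × (0.0344828 − 0.333333) = -0.0249042.
After k=1: 70.5638.
k=2: B_{4}/(4)! × [f^{(3)}(29) − f^{(3)}(3)] = −1/720 × (8.20042e-05 − 0.0740741) = 0.000102767.
After k=2: 70.5639.
k=3: B_{6}/(6)! × [f^{(5)}(29) − f^{(5)}(3)] = 1/30240 × (1.17010e-06 − 0.0987654) = -3.26601e-06.

S_3 ≈ 70.5639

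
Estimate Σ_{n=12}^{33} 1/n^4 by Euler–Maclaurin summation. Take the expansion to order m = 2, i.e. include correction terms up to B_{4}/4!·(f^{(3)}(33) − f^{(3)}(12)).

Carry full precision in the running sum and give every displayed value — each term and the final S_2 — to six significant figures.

S_2 ≈ 0.000209486

The integral term ∫_12^33 1/x^4 dx = 0.000183626.
½[f(12) + f(33)] = ½[4.82253e-05 + 8.43226e-07] = 2.45343e-05.
Running total after boundary: 0.000208160.
k=1: B_{2}/(2)! × [f^{(1)}(33) − f^{(1)}(12)] = 1/12 × (-1.02209e-07 − (-1.60751e-05)) = 1.33107e-06.
Running total after k=1: 0.000209491.
k=2: B_{4}/(4)! × [f^{(3)}(33) − f^{(3)}(12)] = −1/720 × (-2.81568e-09 − (-3.34898e-06)) = -4.64745e-09.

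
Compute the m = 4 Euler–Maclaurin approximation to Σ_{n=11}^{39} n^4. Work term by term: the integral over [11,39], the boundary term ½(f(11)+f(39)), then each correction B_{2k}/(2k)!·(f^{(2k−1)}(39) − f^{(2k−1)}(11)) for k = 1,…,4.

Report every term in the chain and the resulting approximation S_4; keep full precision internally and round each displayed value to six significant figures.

S_4 ≈ 1.91960e+07

Integral: ∫_11^39 x^4 dx = 1.80126e+07.
Endpoint term: (f(11) + f(39))/2 = (14641.0 + 2.31344e+06)/2 = 1.16404e+06.
Integral + boundary = 1.91767e+07.
k=1: B_{2}/(2)! × [f^{(1)}(39) − f^{(1)}(11)] = 1/12 × (237276 − 5324.00) = 19329.3.
Running total after k=1: 1.91960e+07.
k=2: B_{4}/(4)! × [f^{(3)}(39) − f^{(3)}(11)] = −1/720 × (936.000 − 264.000) = -0.933333.
Running total after k=2: 1.91960e+07.
k=3: B_{6}/(6)! × [f^{(5)}(39) − f^{(5)}(11)] = 1/30240 × (0.00000 − 0.00000) = 0.00000.
Running total after k=3: 1.91960e+07.
k=4: B_{8}/(8)! × [f^{(7)}(39) − f^{(7)}(11)] = −1/1209600 × (0.00000 − 0.00000) = 0.00000.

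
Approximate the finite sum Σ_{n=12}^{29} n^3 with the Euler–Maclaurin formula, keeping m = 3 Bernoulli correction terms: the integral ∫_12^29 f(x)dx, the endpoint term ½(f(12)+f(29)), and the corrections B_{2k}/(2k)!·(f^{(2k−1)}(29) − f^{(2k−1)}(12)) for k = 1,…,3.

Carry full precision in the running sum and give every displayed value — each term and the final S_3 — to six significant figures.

S_3 ≈ 184869

∫_12^29 x^3 dx evaluates to 171636.
½[f(12) + f(29)] = ½[1728.00 + 24389.0] = 13058.5.
Integral + boundary = 184695.
k=1: B_{2}/(2)! × [f^{(1)}(29) − f^{(1)}(12)] = 1/12 × (2523.00 − 432.000) = 174.250.
Partial sum through k=1: 184869.
k=2: B_{4}/(4)! × [f^{(3)}(29) − f^{(3)}(12)] = −1/720 × (6.00000 − 6.00000) = 0.00000.
Partial sum through k=2: 184869.
k=3: B_{6}/(6)! × [f^{(5)}(29) − f^{(5)}(12)] = 1/30240 × (0.00000 − 0.00000) = 0.00000.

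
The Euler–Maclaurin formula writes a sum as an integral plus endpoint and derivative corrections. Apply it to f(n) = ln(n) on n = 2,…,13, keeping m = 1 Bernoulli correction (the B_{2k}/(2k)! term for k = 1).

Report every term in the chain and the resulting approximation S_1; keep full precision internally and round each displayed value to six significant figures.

S_1 ≈ 22.5518

Integral: ∫_2^13 ln(x) dx = 20.9580.
½[f(2) + f(13)] = ½[0.693147 + 2.56495] = 1.62905.
So far: 22.5871.
k=1: B_{2}/(2)! × [f^{(1)}(13) − f^{(1)}(2)] = 1/12 × (0.0769231 − 0.500000) = -0.0352564.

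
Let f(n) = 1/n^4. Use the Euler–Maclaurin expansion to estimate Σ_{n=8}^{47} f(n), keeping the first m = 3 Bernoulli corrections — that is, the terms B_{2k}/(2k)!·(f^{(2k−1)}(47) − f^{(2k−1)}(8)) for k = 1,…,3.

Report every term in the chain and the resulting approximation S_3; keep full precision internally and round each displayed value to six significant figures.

S_3 ≈ 0.000780097

∫_8^47 1/x^4 dx evaluates to 0.000647831.
Endpoint term: (f(8) + f(47))/2 = (0.000244141 + 2.04931e-07)/2 = 0.000122173.
So far: 0.000770004.
Order-1 term: 1/12 · (-1.74410e-08 − (-0.000122070)) = 1.01711e-05.
Running total after k=1: 0.000780175.
Order-2 term: −1/720 · (-2.36862e-10 − (-5.72205e-05)) = -7.94725e-08.
Running total after k=2: 0.000780095.
Order-3 term: 1/30240 · (-6.00466e-12 − (-5.00679e-05)) = 1.65568e-09.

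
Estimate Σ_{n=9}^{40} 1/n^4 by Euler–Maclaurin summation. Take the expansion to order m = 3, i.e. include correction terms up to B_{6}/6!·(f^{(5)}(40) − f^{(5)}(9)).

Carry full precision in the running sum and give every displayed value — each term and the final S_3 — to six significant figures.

S_3 ≈ 0.000534050

The integral term ∫_9^40 1/x^4 dx = 0.000452039.
Endpoint term: (f(9) + f(40))/2 = (0.000152416 + 3.90625e-07)/2 = 7.64032e-05.
Running total after boundary: 0.000528442.
Order-1 term: 1/12 · (-3.90625e-08 − (-6.77404e-05)) = 5.64177e-06.
Partial sum through k=1: 0.000534084.
Order-2 term: −1/720 · (-7.32422e-10 − (-2.50890e-05)) = -3.48448e-08.
Partial sum through k=2: 0.000534049.
Order-3 term: 1/30240 · (-2.56348e-11 − (-1.73455e-05)) = 5.73594e-10.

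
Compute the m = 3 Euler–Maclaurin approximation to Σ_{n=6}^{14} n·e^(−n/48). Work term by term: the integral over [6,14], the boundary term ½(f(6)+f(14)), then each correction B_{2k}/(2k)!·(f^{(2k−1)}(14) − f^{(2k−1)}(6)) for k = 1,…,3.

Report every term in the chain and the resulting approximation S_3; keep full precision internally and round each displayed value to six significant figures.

S_3 ≈ 72.1643

The integral term ∫_6^14 x·e^(−x/48) dx = 64.3079.
½[f(6) + f(14)] = ½[5.29498 + 10.4582] = 7.87661.
Integral + boundary = 72.1845.
k=1: B_{2}/(2)! × [f^{(1)}(14) − f^{(1)}(6)] = 1/12 × (0.529137 − 0.772185) = -0.0202539.
Partial sum through k=1: 72.1642.
k=2: B_{4}/(4)! × [f^{(3)}(14) − f^{(3)}(6)] = −1/720 × (0.000878113 − 0.00110121) = 3.09851e-07.
Partial sum through k=2: 72.1643.
k=3: B_{6}/(6)! × [f^{(5)}(14) − f^{(5)}(6)] = 1/30240 × (6.62572e-07 − 8.10444e-07) = -4.88994e-12.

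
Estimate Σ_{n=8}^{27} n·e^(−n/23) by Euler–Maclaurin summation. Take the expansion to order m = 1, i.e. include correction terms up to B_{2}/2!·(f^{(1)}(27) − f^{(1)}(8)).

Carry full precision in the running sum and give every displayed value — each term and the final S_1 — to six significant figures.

S_1 ≈ 154.964

Integral: ∫_8^27 x·e^(−x/23) dx = 148.008.
Endpoint term: (f(8) + f(27))/2 = (5.64977 + 8.34718)/2 = 6.99848.
Running total after boundary: 155.006.
Correction k=1: B_{2}/2! · (f^{(1)}(27) − f^{(1)}(8)) = 1/12 · (-0.0537661 − 0.460579) = -0.0428621.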